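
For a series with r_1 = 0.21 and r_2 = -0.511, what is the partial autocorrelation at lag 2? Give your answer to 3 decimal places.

-0.581

φ_{22} = (r_2 − r_1²) / (1 − r_1²)
r_1² = (0.21)² = 0.0441
Numerator = -0.511 − 0.0441 = -0.5551; denominator = 1 − 0.0441 = 0.9559
φ_{22} = -0.5551 / 0.9559 = -0.581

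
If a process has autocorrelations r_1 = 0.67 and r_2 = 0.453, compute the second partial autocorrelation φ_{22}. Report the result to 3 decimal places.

0.007

φ_{22} = (r_2 − r_1²) / (1 − r_1²)
r_1² = (0.67)² = 0.4489
Numerator = 0.453 − 0.4489 = 0.0041; denominator = 1 − 0.4489 = 0.5511
φ_{22} = 0.0041 / 0.5511 = 0.007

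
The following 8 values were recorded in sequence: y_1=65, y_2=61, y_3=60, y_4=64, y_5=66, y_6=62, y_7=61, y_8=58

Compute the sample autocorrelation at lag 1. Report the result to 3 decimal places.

Mean ȳ = (65 + 61 + 60 + 64 + 66 + 62 + 61 + 58)/8 = 62.1250
Deviations from mean: 2.8750, -1.1250, -2.1250, 1.8750, 3.8750, -0.1250, -1.1250, -4.1250
Numerator Σ_{t=1}^{7}(y_t−ȳ)(y_{t+1}−ȳ) = 6.7344
Denominator Σ(y_t−ȳ)² = 50.8750
r_1 = 6.7344 / 50.8750 = 0.132

0.132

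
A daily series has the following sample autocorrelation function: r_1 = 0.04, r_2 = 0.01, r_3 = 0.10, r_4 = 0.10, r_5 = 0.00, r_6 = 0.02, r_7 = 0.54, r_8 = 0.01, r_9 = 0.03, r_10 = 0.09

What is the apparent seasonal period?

The largest autocorrelation is r_7 = 0.54; the remaining lags stay at or below 0.10.
The dominant spike at lag 7 indicates a seasonal period of 7.

7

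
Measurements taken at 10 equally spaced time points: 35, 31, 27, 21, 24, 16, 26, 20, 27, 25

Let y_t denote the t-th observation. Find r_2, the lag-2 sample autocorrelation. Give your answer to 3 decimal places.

Mean ȳ = (35 + 31 + 27 + 21 + 24 + 16 + 26 + 20 + 27 + 25)/10 = 25.2000
Numerator Σ_{t=1}^{8}(y_t−ȳ)(y_{t+2}−ȳ) = 79.1200
Denominator Σ(y_t−ȳ)² = 267.6000
r_2 = 79.1200 / 267.6000 = 0.296

0.296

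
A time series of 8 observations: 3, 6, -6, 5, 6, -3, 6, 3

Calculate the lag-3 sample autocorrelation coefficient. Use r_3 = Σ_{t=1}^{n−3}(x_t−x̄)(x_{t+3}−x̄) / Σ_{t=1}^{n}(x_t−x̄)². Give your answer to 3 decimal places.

Mean x̄ = (3 + 6 − 6 + 5 + 6 − 3 + 6 + 3)/8 = 2.5000
Deviations from mean: 0.5000, 3.5000, -8.5000, 2.5000, 3.5000, -5.5000, 3.5000, 0.5000
Numerator Σ_{t=1}^{5}(x_t−x̄)(x_{t+3}−x̄) = 70.7500
Denominator Σ(x_t−x̄)² = 146.0000
r_3 = 70.7500 / 146.0000 = 0.485

0.485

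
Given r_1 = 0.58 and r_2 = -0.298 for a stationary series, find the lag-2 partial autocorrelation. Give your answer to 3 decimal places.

-0.956

φ_{22} = (r_2 − r_1²) / (1 − r_1²)
r_1² = (0.58)² = 0.3364
Numerator = -0.298 − 0.3364 = -0.6344; denominator = 1 − 0.3364 = 0.6636
φ_{22} = -0.6344 / 0.6636 = -0.956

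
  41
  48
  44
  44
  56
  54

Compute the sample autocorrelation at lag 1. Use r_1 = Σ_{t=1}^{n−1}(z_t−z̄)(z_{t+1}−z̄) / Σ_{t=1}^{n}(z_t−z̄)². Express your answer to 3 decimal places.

0.177

Mean z̄ = (41 + 48 + 44 + 44 + 56 + 54)/6 = 47.8333
Σ(z_t−z̄)(z_{t+1}−z̄) = (-1.1389) + (-0.6389) + (14.6944) + (-31.3056) + (50.3611) = 31.9722
Denominator Σ(z_t−z̄)² = 180.8333
r_1 = 31.9722 / 180.8333 = 0.177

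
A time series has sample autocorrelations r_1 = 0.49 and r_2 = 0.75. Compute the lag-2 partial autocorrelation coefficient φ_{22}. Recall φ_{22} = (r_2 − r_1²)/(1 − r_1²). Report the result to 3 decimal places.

φ_{22} = (r_2 − r_1²) / (1 − r_1²)
r_1² = (0.49)² = 0.2401
Numerator = 0.75 − 0.2401 = 0.5099; denominator = 1 − 0.2401 = 0.7599
φ_{22} = 0.5099 / 0.7599 = 0.671

0.671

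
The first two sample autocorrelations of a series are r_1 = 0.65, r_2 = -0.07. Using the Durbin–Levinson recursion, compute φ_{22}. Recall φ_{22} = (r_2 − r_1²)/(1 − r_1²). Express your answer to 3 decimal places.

φ_{22} = (r_2 − r_1²) / (1 − r_1²)
r_1² = (0.65)² = 0.4225
Numerator = -0.07 − 0.4225 = -0.4925; denominator = 1 − 0.4225 = 0.5775
φ_{22} = -0.4925 / 0.5775 = -0.853

-0.853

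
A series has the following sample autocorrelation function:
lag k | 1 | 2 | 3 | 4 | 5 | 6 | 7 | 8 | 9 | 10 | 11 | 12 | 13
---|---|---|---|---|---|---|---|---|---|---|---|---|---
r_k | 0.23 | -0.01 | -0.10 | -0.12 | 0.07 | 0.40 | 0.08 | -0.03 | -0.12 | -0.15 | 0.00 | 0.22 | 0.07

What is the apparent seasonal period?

6

The largest autocorrelation is r_6 = 0.40; the remaining lags stay at or below 0.23.
The dominant spike at lag 6 indicates a seasonal period of 6.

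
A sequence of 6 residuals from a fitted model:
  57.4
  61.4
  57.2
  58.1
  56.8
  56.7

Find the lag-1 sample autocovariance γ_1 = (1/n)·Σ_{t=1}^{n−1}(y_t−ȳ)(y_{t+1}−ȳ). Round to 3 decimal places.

Mean ȳ = (57.4 + 61.4 + 57.2 + 58.1 + 56.8 + 56.7)/6 = 57.9333
Σ_{t=1}^{5}(y_t−ȳ)(y_{t+1}−ȳ) = -3.3044
γ_1 = -3.3044 / 6 = -0.551

-0.551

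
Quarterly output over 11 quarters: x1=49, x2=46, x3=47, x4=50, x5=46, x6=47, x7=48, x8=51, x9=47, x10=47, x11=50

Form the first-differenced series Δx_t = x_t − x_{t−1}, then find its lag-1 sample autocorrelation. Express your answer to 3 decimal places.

First differences Δx: -3, 1, 3, -4, 1, 1, 3, -4, 0, 3
Mean of differences = 0.1000
Numerator Σ(Δx_t−Δx̄)(Δx_{t+1}−Δx̄) = -24.1100
Denominator Σ(Δx_t−Δx̄)² = 70.9000
r_1(Δx) = -24.1100 / 70.9000 = -0.340

-0.340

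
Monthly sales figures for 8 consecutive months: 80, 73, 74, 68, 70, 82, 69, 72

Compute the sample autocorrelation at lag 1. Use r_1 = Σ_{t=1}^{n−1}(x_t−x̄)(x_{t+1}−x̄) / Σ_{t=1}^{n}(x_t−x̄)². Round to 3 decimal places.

-0.268

Mean x̄ = (80 + 73 + 74 + 68 + 70 + 82 + 69 + 72)/8 = 73.5000
Deviations from mean: 6.5000, -0.5000, 0.5000, -5.5000, -3.5000, 8.5000, -4.5000, -1.5000
Numerator Σ_{t=1}^{7}(x_t−x̄)(x_{t+1}−x̄) = -48.2500
Denominator Σ(x_t−x̄)² = 180.0000
r_1 = -48.2500 / 180.0000 = -0.268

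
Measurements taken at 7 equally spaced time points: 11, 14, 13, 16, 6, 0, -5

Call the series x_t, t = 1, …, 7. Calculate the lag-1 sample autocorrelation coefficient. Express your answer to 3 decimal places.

0.521

Mean x̄ = (11 + 14 + 13 + 16 + 6 + 0 − 5)/7 = 7.8571
Deviations from mean: 3.1429, 6.1429, 5.1429, 8.1429, -1.8571, -7.8571, -12.8571
Σ(x_t−x̄)(x_{t+1}−x̄) = (19.3061) + (31.5918) + (41.8776) + (-15.1224) + (14.5918) + (101.0204) = 193.2653
Denominator Σ(x_t−x̄)² = 370.8571
r_1 = 193.2653 / 370.8571 = 0.521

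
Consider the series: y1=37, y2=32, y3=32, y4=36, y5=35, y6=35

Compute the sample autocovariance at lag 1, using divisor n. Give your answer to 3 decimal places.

-0.458

Mean ȳ = (37 + 32 + 32 + 36 + 35 + 35)/6 = 34.5000
Σ_{t=1}^{5}(y_t−ȳ)(y_{t+1}−ȳ) = -2.7500
γ_1 = -2.7500 / 6 = -0.458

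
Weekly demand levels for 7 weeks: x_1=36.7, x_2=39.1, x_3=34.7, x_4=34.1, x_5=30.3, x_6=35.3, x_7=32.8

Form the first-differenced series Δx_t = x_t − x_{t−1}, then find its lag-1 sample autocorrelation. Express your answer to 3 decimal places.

-0.583

First differences Δx: 2.4, -4.4, -0.6, -3.8, 5.0, -2.5
Mean of differences = -0.6500
Numerator Σ(Δx_t−Δx̄)(Δx_{t+1}−Δx̄) = -40.0325
Denominator Σ(Δx_t−Δx̄)² = 68.6350
r_1(Δx) = -40.0325 / 68.6350 = -0.583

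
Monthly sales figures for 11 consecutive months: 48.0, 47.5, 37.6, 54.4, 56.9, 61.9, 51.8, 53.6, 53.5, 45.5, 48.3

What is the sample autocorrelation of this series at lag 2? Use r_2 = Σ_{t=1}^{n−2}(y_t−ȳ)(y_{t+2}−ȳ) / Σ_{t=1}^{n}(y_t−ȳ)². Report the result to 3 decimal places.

Mean ȳ = (48.0 + 47.5 + 37.6 + 54.4 + 56.9 + 61.9 + 51.8 + 53.6 + 53.5 + 45.5 + 48.3)/11 = 50.8182
Numerator Σ_{t=1}^{9}(y_t−ȳ)(y_{t+2}−ȳ) = 2.5530
Denominator Σ(y_t−ȳ)² = 416.8164
r_2 = 2.5530 / 416.8164 = 0.006

0.006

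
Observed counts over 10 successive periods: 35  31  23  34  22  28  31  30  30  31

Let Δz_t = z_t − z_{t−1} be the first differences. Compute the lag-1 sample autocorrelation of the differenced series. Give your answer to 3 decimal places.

First differences Δz: -4, -8, 11, -12, 6, 3, -1, 0, 1
Mean of differences = -0.4444
Numerator Σ(Δz_t−Δz̄)(Δz_{t+1}−Δz̄) = -245.6420
Denominator Σ(Δz_t−Δz̄)² = 390.2222
r_1(Δz) = -245.6420 / 390.2222 = -0.629

-0.629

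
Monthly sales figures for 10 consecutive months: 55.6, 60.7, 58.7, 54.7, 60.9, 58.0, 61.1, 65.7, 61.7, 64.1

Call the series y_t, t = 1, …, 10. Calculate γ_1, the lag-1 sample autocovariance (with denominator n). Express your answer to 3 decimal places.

1.687

Mean ȳ = (55.6 + 60.7 + 58.7 + 54.7 + 60.9 + 58.0 + 61.1 + 65.7 + 61.7 + 64.1)/10 = 60.1200
Σ_{t=1}^{9}(y_t−ȳ)(y_{t+1}−ȳ) = 16.8656
γ_1 = 16.8656 / 10 = 1.687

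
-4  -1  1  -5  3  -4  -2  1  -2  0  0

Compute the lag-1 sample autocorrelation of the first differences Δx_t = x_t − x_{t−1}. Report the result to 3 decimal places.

-0.717

First differences Δx: 3, 2, -6, 8, -7, 2, 3, -3, 2, 0
Mean of differences = 0.4000
Numerator Σ(Δx_t−Δx̄)(Δx_{t+1}−Δx̄) = -133.5600
Denominator Σ(Δx_t−Δx̄)² = 186.4000
r_1(Δx) = -133.5600 / 186.4000 = -0.717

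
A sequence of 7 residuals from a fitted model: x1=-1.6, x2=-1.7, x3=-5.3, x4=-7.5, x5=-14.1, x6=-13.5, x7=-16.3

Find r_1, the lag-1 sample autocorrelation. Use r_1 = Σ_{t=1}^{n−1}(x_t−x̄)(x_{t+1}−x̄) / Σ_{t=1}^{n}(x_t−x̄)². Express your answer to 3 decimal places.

0.600

Mean x̄ = (-1.6 − 1.7 − 5.3 − 7.5 − 14.1 − 13.5 − 16.3)/7 = -8.5714
Σ(x_t−x̄)(x_{t+1}−x̄) = (47.9037) + (22.4794) + (3.5051) + (-5.9235) + (27.2480) + (38.0908) = 133.3035
Denominator Σ(x_t−x̄)² = 222.2543
r_1 = 133.3035 / 222.2543 = 0.600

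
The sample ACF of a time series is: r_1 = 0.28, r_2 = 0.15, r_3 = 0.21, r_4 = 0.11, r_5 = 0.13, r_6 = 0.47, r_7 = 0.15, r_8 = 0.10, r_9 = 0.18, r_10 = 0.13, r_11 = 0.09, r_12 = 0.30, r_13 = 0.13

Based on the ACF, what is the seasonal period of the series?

The largest autocorrelation is r_6 = 0.47, with a weaker echo at lag 12 (0.30); the remaining lags stay at or below 0.28. The elevated value at lag 1 (0.28), dropping to 0.15 at lag 2, reflects decaying short-term dependence rather than seasonality.
The dominant spike at lag 6 indicates a seasonal period of 6.

6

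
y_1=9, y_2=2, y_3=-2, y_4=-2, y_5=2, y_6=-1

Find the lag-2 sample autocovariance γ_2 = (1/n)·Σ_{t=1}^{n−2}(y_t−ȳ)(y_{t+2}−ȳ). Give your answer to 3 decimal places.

Mean ȳ = (9 + 2 − 2 − 2 + 2 − 1)/6 = 1.3333
Σ_{t=1}^{4}(y_t−ȳ)(y_{t+2}−ȳ) = -22.2222
γ_2 = -22.2222 / 6 = -3.704

-3.704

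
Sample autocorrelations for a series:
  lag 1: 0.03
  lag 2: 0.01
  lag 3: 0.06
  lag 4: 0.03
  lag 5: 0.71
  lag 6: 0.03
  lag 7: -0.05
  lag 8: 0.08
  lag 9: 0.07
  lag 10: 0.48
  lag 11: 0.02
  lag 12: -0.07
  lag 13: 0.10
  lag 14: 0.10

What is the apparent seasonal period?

The largest autocorrelation is r_5 = 0.71, with a weaker echo at lag 10 (0.48); the remaining lags stay at or below 0.10.
The dominant spike at lag 5 indicates a seasonal period of 5.

5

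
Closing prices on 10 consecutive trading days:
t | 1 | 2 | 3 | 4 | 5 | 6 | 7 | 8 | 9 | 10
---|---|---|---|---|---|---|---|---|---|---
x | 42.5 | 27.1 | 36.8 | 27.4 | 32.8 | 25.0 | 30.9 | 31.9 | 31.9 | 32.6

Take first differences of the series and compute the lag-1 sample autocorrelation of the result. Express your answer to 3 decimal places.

First differences Δx: -15.4, 9.7, -9.4, 5.4, -7.8, 5.9, 1.0, 0.0, 0.7
Mean of differences = -1.1000
Numerator Σ(Δx_t−Δx̄)(Δx_{t+1}−Δx̄) = -369.4900
Denominator Σ(Δx_t−Δx̄)² = 535.0200
r_1(Δx) = -369.4900 / 535.0200 = -0.691

-0.691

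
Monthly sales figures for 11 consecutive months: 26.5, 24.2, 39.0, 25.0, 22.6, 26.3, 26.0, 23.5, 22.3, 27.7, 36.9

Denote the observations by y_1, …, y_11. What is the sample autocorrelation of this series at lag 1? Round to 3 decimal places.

-0.059

Mean ȳ = (26.5 + 24.2 + 39.0 + 25.0 + 22.6 + 26.3 + 26.0 + 23.5 + 22.3 + 27.7 + 36.9)/11 = 27.2727
Numerator Σ_{t=1}^{10}(y_t−ȳ)(y_{t+1}−ȳ) = -18.3589
Denominator Σ(y_t−ȳ)² = 308.9618
r_1 = -18.3589 / 308.9618 = -0.059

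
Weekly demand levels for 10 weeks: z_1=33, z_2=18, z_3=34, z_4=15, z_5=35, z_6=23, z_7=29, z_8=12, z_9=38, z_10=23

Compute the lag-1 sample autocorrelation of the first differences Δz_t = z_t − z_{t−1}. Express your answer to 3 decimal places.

-0.826

First differences Δz: -15, 16, -19, 20, -12, 6, -17, 26, -15
Mean of differences = -1.1111
Numerator Σ(Δz_t−Δz̄)(Δz_{t+1}−Δz̄) = -2149.0123
Denominator Σ(Δz_t−Δz̄)² = 2600.8889
r_1(Δz) = -2149.0123 / 2600.8889 = -0.826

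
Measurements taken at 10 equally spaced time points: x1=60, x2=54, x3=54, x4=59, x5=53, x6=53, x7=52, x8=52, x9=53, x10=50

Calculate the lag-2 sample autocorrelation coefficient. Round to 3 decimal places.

Mean x̄ = (60 + 54 + 54 + 59 + 53 + 53 + 52 + 52 + 53 + 50)/10 = 54.0000
Numerator Σ_{t=1}^{8}(x_t−x̄)(x_{t+2}−x̄) = 9.0000
Denominator Σ(x_t−x̄)² = 88.0000
r_2 = 9.0000 / 88.0000 = 0.102

0.102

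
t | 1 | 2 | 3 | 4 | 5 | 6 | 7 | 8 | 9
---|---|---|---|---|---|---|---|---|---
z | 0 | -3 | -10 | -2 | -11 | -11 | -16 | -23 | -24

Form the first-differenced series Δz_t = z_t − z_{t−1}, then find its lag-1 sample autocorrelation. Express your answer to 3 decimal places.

First differences Δz: -3, -7, 8, -9, 0, -5, -7, -1
Mean of differences = -3.0000
Numerator Σ(Δz_t−Δz̄)(Δz_{t+1}−Δz̄) = -134.0000
Denominator Σ(Δz_t−Δz̄)² = 206.0000
r_1(Δz) = -134.0000 / 206.0000 = -0.650

-0.650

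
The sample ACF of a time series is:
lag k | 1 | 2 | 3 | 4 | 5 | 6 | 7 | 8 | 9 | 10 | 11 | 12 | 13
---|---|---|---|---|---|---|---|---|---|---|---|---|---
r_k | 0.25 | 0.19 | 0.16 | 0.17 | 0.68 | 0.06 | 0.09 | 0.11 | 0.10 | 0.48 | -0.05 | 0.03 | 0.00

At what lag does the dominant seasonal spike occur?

5

The largest autocorrelation is r_5 = 0.68, with a weaker echo at lag 10 (0.48); the remaining lags stay at or below 0.25. The elevated value at lag 1 (0.25), dropping to 0.19 at lag 2, reflects decaying short-term dependence rather than seasonality.
The dominant spike at lag 5 indicates a seasonal period of 5.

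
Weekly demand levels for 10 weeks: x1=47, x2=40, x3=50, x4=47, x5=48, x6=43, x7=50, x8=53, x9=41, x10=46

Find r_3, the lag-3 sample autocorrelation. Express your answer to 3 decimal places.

0.047

Mean x̄ = (47 + 40 + 50 + 47 + 48 + 43 + 50 + 53 + 41 + 46)/10 = 46.5000
Numerator Σ_{t=1}^{7}(x_t−x̄)(x_{t+3}−x̄) = 7.2500
Denominator Σ(x_t−x̄)² = 154.5000
r_3 = 7.2500 / 154.5000 = 0.047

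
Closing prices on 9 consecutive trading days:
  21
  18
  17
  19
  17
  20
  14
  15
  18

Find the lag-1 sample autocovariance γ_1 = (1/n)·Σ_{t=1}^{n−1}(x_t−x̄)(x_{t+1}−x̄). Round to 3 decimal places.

-0.235

Mean x̄ = (21 + 18 + 17 + 19 + 17 + 20 + 14 + 15 + 18)/9 = 17.6667
Σ_{t=1}^{8}(x_t−x̄)(x_{t+1}−x̄) = -2.1111
γ_1 = -2.1111 / 9 = -0.235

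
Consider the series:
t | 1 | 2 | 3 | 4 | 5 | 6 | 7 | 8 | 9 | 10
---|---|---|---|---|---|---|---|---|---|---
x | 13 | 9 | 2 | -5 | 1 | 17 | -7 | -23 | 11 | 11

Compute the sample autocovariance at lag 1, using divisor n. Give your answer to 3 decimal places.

2.409

Mean x̄ = (13 + 9 + 2 − 5 + 1 + 17 − 7 − 23 + 11 + 11)/10 = 2.9000
Σ_{t=1}^{9}(x_t−x̄)(x_{t+1}−x̄) = 24.0900
γ_1 = 24.0900 / 10 = 2.409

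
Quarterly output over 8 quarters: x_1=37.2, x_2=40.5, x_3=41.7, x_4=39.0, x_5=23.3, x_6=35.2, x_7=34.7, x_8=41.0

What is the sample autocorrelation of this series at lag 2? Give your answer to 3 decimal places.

-0.160

Mean x̄ = (37.2 + 40.5 + 41.7 + 39.0 + 23.3 + 35.2 + 34.7 + 41.0)/8 = 36.5750
Deviations from mean: 0.6250, 3.9250, 5.1250, 2.4250, -13.2750, -1.3750, -1.8750, 4.4250
Σ(x_t−x̄)(x_{t+2}−x̄) = (3.2031) + (9.5181) + (-68.0344) + (-3.3344) + (24.8906) + (-6.0844) = -39.8413
Denominator Σ(x_t−x̄)² = 249.1550
r_2 = -39.8413 / 249.1550 = -0.160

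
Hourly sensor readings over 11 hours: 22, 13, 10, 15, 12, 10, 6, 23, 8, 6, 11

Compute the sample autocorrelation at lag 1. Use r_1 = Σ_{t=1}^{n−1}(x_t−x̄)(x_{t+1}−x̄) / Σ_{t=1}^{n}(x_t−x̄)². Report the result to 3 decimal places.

Mean x̄ = (22 + 13 + 10 + 15 + 12 + 10 + 6 + 23 + 8 + 6 + 11)/11 = 12.3636
Numerator Σ_{t=1}^{10}(x_t−x̄)(x_{t+1}−x̄) = -64.3140
Denominator Σ(x_t−x̄)² = 326.5455
r_1 = -64.3140 / 326.5455 = -0.197

-0.197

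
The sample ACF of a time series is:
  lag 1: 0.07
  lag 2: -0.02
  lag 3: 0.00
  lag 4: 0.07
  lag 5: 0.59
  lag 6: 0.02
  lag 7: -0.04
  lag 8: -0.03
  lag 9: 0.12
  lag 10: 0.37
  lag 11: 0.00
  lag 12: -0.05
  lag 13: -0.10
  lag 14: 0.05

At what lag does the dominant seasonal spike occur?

5

The largest autocorrelation is r_5 = 0.59, with a weaker echo at lag 10 (0.37); the remaining lags stay at or below 0.12.
The dominant spike at lag 5 indicates a seasonal period of 5.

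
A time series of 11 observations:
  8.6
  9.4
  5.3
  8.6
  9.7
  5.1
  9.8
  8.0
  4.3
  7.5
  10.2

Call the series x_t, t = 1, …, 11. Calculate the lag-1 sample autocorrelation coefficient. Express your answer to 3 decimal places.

-0.314

Mean x̄ = (8.6 + 9.4 + 5.3 + 8.6 + 9.7 + 5.1 + 9.8 + 8.0 + 4.3 + 7.5 + 10.2)/11 = 7.8636
Numerator Σ_{t=1}^{10}(x_t−x̄)(x_{t+1}−x̄) = -13.5450
Denominator Σ(x_t−x̄)² = 43.0855
r_1 = -13.5450 / 43.0855 = -0.314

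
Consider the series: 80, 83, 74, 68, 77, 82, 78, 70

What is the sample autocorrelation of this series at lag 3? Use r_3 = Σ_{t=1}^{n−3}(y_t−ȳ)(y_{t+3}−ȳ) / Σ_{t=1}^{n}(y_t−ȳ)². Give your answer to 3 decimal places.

Mean ȳ = (80 + 83 + 74 + 68 + 77 + 82 + 78 + 70)/8 = 76.5000
Σ(y_t−ȳ)(y_{t+3}−ȳ) = (-29.7500) + (3.2500) + (-13.7500) + (-12.7500) + (-3.2500) = -56.2500
Denominator Σ(y_t−ȳ)² = 208.0000
r_3 = -56.2500 / 208.0000 = -0.270

-0.270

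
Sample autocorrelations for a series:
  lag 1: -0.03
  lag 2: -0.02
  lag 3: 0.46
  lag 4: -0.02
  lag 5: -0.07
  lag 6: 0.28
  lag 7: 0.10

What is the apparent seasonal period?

3

The largest autocorrelation is r_3 = 0.46, with a weaker echo at lag 6 (0.28); the remaining lags stay at or below 0.10.
The dominant spike at lag 3 indicates a seasonal period of 3.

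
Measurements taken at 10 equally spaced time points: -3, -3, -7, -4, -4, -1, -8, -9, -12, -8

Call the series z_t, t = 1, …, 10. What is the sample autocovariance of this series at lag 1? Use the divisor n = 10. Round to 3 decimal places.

4.399

Mean z̄ = (-3 − 3 − 7 − 4 − 4 − 1 − 8 − 9 − 12 − 8)/10 = -5.9000
Σ_{t=1}^{9}(z_t−z̄)(z_{t+1}−z̄) = 43.9900
γ_1 = 43.9900 / 10 = 4.399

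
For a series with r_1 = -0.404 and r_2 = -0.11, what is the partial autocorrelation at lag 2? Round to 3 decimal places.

-0.327

φ_{22} = (r_2 − r_1²) / (1 − r_1²)
r_1² = (-0.404)² = 0.163216
Numerator = -0.11 − 0.1632 = -0.2732; denominator = 1 − 0.1632 = 0.8368
φ_{22} = -0.2732 / 0.8368 = -0.327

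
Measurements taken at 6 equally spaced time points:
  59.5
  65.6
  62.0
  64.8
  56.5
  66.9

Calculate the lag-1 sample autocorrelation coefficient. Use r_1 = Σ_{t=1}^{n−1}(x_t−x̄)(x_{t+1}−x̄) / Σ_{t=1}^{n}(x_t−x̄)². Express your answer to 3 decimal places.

-0.656

Mean x̄ = (59.5 + 65.6 + 62.0 + 64.8 + 56.5 + 66.9)/6 = 62.5500
Deviations from mean: -3.0500, 3.0500, -0.5500, 2.2500, -6.0500, 4.3500
Σ(x_t−x̄)(x_{t+1}−x̄) = (-9.3025) + (-1.6775) + (-1.2375) + (-13.6125) + (-26.3175) = -52.1475
Denominator Σ(x_t−x̄)² = 79.4950
r_1 = -52.1475 / 79.4950 = -0.656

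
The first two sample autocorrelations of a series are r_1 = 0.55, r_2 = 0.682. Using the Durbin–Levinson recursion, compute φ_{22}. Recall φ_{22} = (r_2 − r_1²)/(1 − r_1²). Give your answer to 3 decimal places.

0.544

φ_{22} = (r_2 − r_1²) / (1 − r_1²)
r_1² = (0.55)² = 0.3025
Numerator = 0.682 − 0.3025 = 0.3795; denominator = 1 − 0.3025 = 0.6975
φ_{22} = 0.3795 / 0.6975 = 0.544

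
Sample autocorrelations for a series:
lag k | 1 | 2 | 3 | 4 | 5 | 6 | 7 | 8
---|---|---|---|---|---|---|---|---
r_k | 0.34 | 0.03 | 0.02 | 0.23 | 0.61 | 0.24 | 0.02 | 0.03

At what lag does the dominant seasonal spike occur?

5

The largest autocorrelation is r_5 = 0.61; the remaining lags stay at or below 0.34. The elevated value at lag 1 (0.34), dropping to 0.03 at lag 2, reflects decaying short-term dependence rather than seasonality.
The dominant spike at lag 5 indicates a seasonal period of 5.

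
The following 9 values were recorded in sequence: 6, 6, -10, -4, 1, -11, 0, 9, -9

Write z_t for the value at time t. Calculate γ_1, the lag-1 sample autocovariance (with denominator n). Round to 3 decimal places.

-10.420

Mean z̄ = (6 + 6 − 10 − 4 + 1 − 11 + 0 + 9 − 9)/9 = -1.3333
Σ_{t=1}^{8}(z_t−z̄)(z_{t+1}−z̄) = -93.7778
γ_1 = -93.7778 / 9 = -10.420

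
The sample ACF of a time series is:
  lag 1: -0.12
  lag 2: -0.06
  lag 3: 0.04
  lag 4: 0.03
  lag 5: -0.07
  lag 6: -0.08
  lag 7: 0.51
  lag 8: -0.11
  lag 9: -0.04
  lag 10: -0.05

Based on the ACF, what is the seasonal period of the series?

7

The largest autocorrelation is r_7 = 0.51; the remaining lags stay at or below 0.04.
The dominant spike at lag 7 indicates a seasonal period of 7.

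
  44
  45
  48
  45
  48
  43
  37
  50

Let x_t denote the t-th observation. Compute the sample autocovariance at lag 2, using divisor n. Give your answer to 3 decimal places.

-3.500

Mean x̄ = (44 + 45 + 48 + 45 + 48 + 43 + 37 + 50)/8 = 45.0000
Deviations: -1.0000, 0.0000, 3.0000, 0.0000, 3.0000, -2.0000, -8.0000, 5.0000
Σ_{t=1}^{6}(x_t−x̄)(x_{t+2}−x̄) = -28.0000
γ_2 = -28.0000 / 8 = -3.500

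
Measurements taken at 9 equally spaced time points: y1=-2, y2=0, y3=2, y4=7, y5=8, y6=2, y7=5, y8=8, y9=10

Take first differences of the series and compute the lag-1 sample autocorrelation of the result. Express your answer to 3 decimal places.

-0.057

First differences Δy: 2, 2, 5, 1, -6, 3, 3, 2
Mean of differences = 1.5000
Numerator Σ(Δy_t−Δȳ)(Δy_{t+1}−Δȳ) = -4.2500
Denominator Σ(Δy_t−Δȳ)² = 74.0000
r_1(Δy) = -4.2500 / 74.0000 = -0.057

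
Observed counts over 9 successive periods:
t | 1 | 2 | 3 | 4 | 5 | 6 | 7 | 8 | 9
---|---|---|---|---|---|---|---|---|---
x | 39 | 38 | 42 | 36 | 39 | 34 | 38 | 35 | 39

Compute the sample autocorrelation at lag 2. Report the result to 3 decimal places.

0.582

Mean x̄ = (39 + 38 + 42 + 36 + 39 + 34 + 38 + 35 + 39)/9 = 37.7778
Σ(x_t−x̄)(x_{t+2}−x̄) = (5.1605) + (-0.3951) + (5.1605) + (6.7160) + (0.2716) + (10.4938) + (0.2716) = 27.6790
Denominator Σ(x_t−x̄)² = 47.5556
r_2 = 27.6790 / 47.5556 = 0.582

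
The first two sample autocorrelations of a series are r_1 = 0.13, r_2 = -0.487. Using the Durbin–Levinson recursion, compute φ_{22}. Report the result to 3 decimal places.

φ_{22} = (r_2 − r_1²) / (1 − r_1²)
r_1² = (0.13)² = 0.0169
Numerator = -0.487 − 0.0169 = -0.5039; denominator = 1 − 0.0169 = 0.9831
φ_{22} = -0.5039 / 0.9831 = -0.513

-0.513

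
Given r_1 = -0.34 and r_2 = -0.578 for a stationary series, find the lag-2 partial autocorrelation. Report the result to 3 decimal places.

-0.784

φ_{22} = (r_2 − r_1²) / (1 − r_1²)
r_1² = (-0.34)² = 0.1156
Numerator = -0.578 − 0.1156 = -0.6936; denominator = 1 − 0.1156 = 0.8844
φ_{22} = -0.6936 / 0.8844 = -0.784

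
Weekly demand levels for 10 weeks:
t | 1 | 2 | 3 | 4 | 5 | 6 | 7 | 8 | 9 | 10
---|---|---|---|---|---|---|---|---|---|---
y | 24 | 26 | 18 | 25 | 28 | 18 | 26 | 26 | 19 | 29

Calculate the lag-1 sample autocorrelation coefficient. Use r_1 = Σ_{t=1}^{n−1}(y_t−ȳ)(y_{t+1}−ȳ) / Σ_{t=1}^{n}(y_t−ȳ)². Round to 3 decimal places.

-0.541

Mean ȳ = (24 + 26 + 18 + 25 + 28 + 18 + 26 + 26 + 19 + 29)/10 = 23.9000
Numerator Σ_{t=1}^{9}(y_t−ȳ)(y_{t+1}−ȳ) = -81.6100
Denominator Σ(y_t−ȳ)² = 150.9000
r_1 = -81.6100 / 150.9000 = -0.541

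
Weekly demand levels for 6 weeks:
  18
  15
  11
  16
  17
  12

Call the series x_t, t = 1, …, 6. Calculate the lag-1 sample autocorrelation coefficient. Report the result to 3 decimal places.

-0.211

Mean x̄ = (18 + 15 + 11 + 16 + 17 + 12)/6 = 14.8333
Deviations from mean: 3.1667, 0.1667, -3.8333, 1.1667, 2.1667, -2.8333
Σ(x_t−x̄)(x_{t+1}−x̄) = (0.5278) + (-0.6389) + (-4.4722) + (2.5278) + (-6.1389) = -8.1944
Denominator Σ(x_t−x̄)² = 38.8333
r_1 = -8.1944 / 38.8333 = -0.211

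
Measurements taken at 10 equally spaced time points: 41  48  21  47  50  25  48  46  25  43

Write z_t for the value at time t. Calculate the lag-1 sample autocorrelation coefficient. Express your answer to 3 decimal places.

-0.505

Mean z̄ = (41 + 48 + 21 + 47 + 50 + 25 + 48 + 46 + 25 + 43)/10 = 39.4000
Numerator Σ_{t=1}^{9}(z_t−z̄)(z_{t+1}−z̄) = -570.3600
Denominator Σ(z_t−z̄)² = 1130.4000
r_1 = -570.3600 / 1130.4000 = -0.505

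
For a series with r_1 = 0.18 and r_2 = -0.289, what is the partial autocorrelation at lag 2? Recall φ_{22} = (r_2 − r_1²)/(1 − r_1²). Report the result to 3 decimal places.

φ_{22} = (r_2 − r_1²) / (1 − r_1²)
r_1² = (0.18)² = 0.0324
Numerator = -0.289 − 0.0324 = -0.3214; denominator = 1 − 0.0324 = 0.9676
φ_{22} = -0.3214 / 0.9676 = -0.332

-0.332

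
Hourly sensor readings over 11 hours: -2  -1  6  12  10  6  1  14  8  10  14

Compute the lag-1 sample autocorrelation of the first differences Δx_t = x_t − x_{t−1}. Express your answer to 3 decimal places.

First differences Δx: 1, 7, 6, -2, -4, -5, 13, -6, 2, 4
Mean of differences = 1.6000
Numerator Σ(Δx_t−Δx̄)(Δx_{t+1}−Δx̄) = -102.1600
Denominator Σ(Δx_t−Δx̄)² = 330.4000
r_1(Δx) = -102.1600 / 330.4000 = -0.309

-0.309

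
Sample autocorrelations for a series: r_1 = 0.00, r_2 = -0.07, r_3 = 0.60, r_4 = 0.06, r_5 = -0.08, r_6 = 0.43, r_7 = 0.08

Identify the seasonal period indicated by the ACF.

The largest autocorrelation is r_3 = 0.60, with a weaker echo at lag 6 (0.43); the remaining lags stay at or below 0.08.
The dominant spike at lag 3 indicates a seasonal period of 3.

3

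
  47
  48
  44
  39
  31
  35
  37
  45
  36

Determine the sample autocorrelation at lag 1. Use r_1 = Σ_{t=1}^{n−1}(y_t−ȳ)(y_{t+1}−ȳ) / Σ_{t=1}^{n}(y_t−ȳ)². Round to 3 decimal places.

Mean ȳ = (47 + 48 + 44 + 39 + 31 + 35 + 37 + 45 + 36)/9 = 40.2222
Numerator Σ_{t=1}^{8}(y_t−ȳ)(y_{t+1}−ȳ) = 118.1728
Denominator Σ(y_t−ȳ)² = 285.5556
r_1 = 118.1728 / 285.5556 = 0.414

0.414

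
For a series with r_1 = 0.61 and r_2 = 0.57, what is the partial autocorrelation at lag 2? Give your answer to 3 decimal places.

φ_{22} = (r_2 − r_1²) / (1 − r_1²)
r_1² = (0.61)² = 0.3721
Numerator = 0.57 − 0.3721 = 0.1979; denominator = 1 − 0.3721 = 0.6279
φ_{22} = 0.1979 / 0.6279 = 0.315

0.315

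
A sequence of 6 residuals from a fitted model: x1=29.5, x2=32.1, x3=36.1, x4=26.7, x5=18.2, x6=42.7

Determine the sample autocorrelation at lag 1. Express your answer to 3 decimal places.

Mean x̄ = (29.5 + 32.1 + 36.1 + 26.7 + 18.2 + 42.7)/6 = 30.8833
Deviations from mean: -1.3833, 1.2167, 5.2167, -4.1833, -12.6833, 11.8167
Numerator Σ_{t=1}^{5}(x_t−x̄)(x_{t+1}−x̄) = -113.9753
Denominator Σ(x_t−x̄)² = 348.6083
r_1 = -113.9753 / 348.6083 = -0.327

-0.327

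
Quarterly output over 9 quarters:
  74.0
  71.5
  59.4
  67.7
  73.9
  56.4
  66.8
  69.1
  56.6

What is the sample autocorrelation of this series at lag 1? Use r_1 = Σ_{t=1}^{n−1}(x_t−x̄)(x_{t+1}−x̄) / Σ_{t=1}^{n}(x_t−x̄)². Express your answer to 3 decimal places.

Mean x̄ = (74.0 + 71.5 + 59.4 + 67.7 + 73.9 + 56.4 + 66.8 + 69.1 + 56.6)/9 = 66.1556
Numerator Σ_{t=1}^{8}(x_t−x̄)(x_{t+1}−x̄) = -100.7298
Denominator Σ(x_t−x̄)² = 393.6622
r_1 = -100.7298 / 393.6622 = -0.256

-0.256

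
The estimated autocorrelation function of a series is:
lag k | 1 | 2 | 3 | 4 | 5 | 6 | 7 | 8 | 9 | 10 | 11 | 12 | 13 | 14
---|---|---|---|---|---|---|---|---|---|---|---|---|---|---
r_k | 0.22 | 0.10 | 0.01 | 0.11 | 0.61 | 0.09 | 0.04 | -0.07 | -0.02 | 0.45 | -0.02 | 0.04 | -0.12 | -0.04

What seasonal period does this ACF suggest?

The largest autocorrelation is r_5 = 0.61, with a weaker echo at lag 10 (0.45); the remaining lags stay at or below 0.22. The elevated value at lag 1 (0.22), dropping to 0.10 at lag 2, reflects decaying short-term dependence rather than seasonality.
The dominant spike at lag 5 indicates a seasonal period of 5.

5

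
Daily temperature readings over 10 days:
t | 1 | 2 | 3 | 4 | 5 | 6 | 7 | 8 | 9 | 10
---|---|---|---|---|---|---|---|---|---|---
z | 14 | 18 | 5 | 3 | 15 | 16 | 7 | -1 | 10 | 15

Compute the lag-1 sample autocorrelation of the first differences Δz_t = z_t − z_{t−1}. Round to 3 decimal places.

-0.011

First differences Δz: 4, -13, -2, 12, 1, -9, -8, 11, 5
Mean of differences = 0.1111
Numerator Σ(Δz_t−Δz̄)(Δz_{t+1}−Δz̄) = -7.1235
Denominator Σ(Δz_t−Δz̄)² = 624.8889
r_1(Δz) = -7.1235 / 624.8889 = -0.011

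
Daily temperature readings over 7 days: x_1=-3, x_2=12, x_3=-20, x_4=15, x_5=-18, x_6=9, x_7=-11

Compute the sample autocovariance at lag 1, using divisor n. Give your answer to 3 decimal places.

Mean x̄ = (-3 + 12 − 20 + 15 − 18 + 9 − 11)/7 = -2.2857
Deviations: -0.7143, 14.2857, -17.7143, 17.2857, -15.7143, 11.2857, -8.7143
Σ_{t=1}^{6}(x_t−x̄)(x_{t+1}−x̄) = -1116.7959
γ_1 = -1116.7959 / 7 = -159.542

-159.542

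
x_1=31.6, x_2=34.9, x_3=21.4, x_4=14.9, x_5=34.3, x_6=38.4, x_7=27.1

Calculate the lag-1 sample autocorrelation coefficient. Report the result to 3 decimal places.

Mean x̄ = (31.6 + 34.9 + 21.4 + 14.9 + 34.3 + 38.4 + 27.1)/7 = 28.9429
Numerator Σ_{t=1}^{6}(x_t−x̄)(x_{t+1}−x̄) = 34.8239
Denominator Σ(x_t−x̄)² = 418.1771
r_1 = 34.8239 / 418.1771 = 0.083

0.083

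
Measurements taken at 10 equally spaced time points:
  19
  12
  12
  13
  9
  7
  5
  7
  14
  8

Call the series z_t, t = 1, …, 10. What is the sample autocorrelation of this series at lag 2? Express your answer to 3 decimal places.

0.104

Mean z̄ = (19 + 12 + 12 + 13 + 9 + 7 + 5 + 7 + 14 + 8)/10 = 10.6000
Numerator Σ_{t=1}^{8}(z_t−z̄)(z_{t+2}−z̄) = 16.4800
Denominator Σ(z_t−z̄)² = 158.4000
r_2 = 16.4800 / 158.4000 = 0.104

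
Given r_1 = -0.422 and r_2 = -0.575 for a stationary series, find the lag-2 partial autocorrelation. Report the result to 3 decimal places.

-0.916

φ_{22} = (r_2 − r_1²) / (1 − r_1²)
r_1² = (-0.422)² = 0.178084
Numerator = -0.575 − 0.1781 = -0.7531; denominator = 1 − 0.1781 = 0.8219
φ_{22} = -0.7531 / 0.8219 = -0.916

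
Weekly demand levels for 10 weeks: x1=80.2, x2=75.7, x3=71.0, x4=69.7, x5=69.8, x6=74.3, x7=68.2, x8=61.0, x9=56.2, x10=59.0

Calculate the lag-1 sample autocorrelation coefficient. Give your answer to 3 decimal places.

0.612

Mean x̄ = (80.2 + 75.7 + 71.0 + 69.7 + 69.8 + 74.3 + 68.2 + 61.0 + 56.2 + 59.0)/10 = 68.5100
Numerator Σ_{t=1}^{9}(x_t−x̄)(x_{t+1}−x̄) = 323.9709
Denominator Σ(x_t−x̄)² = 529.6290
r_1 = 323.9709 / 529.6290 = 0.612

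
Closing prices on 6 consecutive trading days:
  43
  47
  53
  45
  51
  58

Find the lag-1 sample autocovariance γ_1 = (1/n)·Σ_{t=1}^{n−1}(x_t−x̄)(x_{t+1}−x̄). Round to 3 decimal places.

-0.375

Mean x̄ = (43 + 47 + 53 + 45 + 51 + 58)/6 = 49.5000
Σ_{t=1}^{5}(x_t−x̄)(x_{t+1}−x̄) = -2.2500
γ_1 = -2.2500 / 6 = -0.375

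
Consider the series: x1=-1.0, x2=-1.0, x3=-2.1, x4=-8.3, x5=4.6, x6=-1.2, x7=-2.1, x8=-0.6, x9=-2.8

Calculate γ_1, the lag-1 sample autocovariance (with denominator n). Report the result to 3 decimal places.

-4.172

Mean x̄ = (-1.0 − 1.0 − 2.1 − 8.3 + 4.6 − 1.2 − 2.1 − 0.6 − 2.8)/9 = -1.6111
Σ_{t=1}^{8}(x_t−x̄)(x_{t+1}−x̄) = -37.5446
γ_1 = -37.5446 / 9 = -4.172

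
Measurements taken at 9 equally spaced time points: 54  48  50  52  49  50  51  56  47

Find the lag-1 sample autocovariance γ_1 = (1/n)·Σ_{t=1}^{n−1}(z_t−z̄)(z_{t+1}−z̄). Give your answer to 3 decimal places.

-3.030

Mean z̄ = (54 + 48 + 50 + 52 + 49 + 50 + 51 + 56 + 47)/9 = 50.7778
Σ_{t=1}^{8}(z_t−z̄)(z_{t+1}−z̄) = -27.2716
γ_1 = -27.2716 / 9 = -3.030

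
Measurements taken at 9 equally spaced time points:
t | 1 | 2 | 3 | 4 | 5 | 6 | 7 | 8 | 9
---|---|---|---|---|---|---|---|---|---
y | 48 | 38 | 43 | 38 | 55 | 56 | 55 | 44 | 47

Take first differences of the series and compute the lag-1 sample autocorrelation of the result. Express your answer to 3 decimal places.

-0.289

First differences Δy: -10, 5, -5, 17, 1, -1, -11, 3
Mean of differences = -0.1250
Numerator Σ(Δy_t−Δȳ)(Δy_{t+1}−Δȳ) = -165.2656
Denominator Σ(Δy_t−Δȳ)² = 570.8750
r_1(Δy) = -165.2656 / 570.8750 = -0.289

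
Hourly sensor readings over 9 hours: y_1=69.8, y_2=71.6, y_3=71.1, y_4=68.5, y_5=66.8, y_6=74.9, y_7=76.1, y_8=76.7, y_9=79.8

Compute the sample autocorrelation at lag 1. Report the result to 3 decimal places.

Mean ȳ = (69.8 + 71.6 + 71.1 + 68.5 + 66.8 + 74.9 + 76.1 + 76.7 + 79.8)/9 = 72.8111
Numerator Σ_{t=1}^{8}(y_t−ȳ)(y_{t+1}−ȳ) = 73.2932
Denominator Σ(y_t−ȳ)² = 147.3289
r_1 = 73.2932 / 147.3289 = 0.497

0.497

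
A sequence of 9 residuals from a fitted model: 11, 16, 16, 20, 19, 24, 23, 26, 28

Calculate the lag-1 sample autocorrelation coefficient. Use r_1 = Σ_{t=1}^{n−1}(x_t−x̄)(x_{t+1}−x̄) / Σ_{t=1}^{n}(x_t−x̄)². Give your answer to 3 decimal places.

0.523

Mean x̄ = (11 + 16 + 16 + 20 + 19 + 24 + 23 + 26 + 28)/9 = 20.3333
Numerator Σ_{t=1}^{8}(x_t−x̄)(x_{t+1}−x̄) = 124.5556
Denominator Σ(x_t−x̄)² = 238.0000
r_1 = 124.5556 / 238.0000 = 0.523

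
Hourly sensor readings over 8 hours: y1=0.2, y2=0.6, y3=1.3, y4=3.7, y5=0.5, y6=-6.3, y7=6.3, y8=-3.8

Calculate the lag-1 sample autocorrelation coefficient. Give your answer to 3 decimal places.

Mean ȳ = (0.2 + 0.6 + 1.3 + 3.7 + 0.5 − 6.3 + 6.3 − 3.8)/8 = 0.3125
Numerator Σ_{t=1}^{7}(y_t−ȳ)(y_{t+1}−ȳ) = -61.2239
Denominator Σ(y_t−ȳ)² = 109.0688
r_1 = -61.2239 / 109.0688 = -0.561

-0.561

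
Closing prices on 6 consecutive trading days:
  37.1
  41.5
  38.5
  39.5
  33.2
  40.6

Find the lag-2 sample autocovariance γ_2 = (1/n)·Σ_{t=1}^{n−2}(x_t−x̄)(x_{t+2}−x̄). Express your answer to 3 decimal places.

0.863

Mean x̄ = (37.1 + 41.5 + 38.5 + 39.5 + 33.2 + 40.6)/6 = 38.4000
Deviations: -1.3000, 3.1000, 0.1000, 1.1000, -5.2000, 2.2000
Σ_{t=1}^{4}(x_t−x̄)(x_{t+2}−x̄) = 5.1800
γ_2 = 5.1800 / 6 = 0.863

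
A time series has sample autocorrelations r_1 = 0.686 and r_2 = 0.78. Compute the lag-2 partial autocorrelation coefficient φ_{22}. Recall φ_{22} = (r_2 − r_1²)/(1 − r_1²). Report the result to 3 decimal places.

0.584

φ_{22} = (r_2 − r_1²) / (1 − r_1²)
r_1² = (0.686)² = 0.470596
Numerator = 0.78 − 0.4706 = 0.3094; denominator = 1 − 0.4706 = 0.5294
φ_{22} = 0.3094 / 0.5294 = 0.584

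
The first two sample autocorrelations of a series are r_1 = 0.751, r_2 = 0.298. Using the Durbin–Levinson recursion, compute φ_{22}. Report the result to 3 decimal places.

-0.610

φ_{22} = (r_2 − r_1²) / (1 − r_1²)
r_1² = (0.751)² = 0.564001
Numerator = 0.298 − 0.5640 = -0.2660; denominator = 1 − 0.5640 = 0.4360
φ_{22} = -0.2660 / 0.4360 = -0.610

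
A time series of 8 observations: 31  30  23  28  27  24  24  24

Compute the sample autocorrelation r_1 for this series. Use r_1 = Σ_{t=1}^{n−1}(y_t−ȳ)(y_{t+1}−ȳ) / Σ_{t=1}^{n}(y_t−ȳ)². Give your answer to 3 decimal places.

Mean ȳ = (31 + 30 + 23 + 28 + 27 + 24 + 24 + 24)/8 = 26.3750
Deviations from mean: 4.6250, 3.6250, -3.3750, 1.6250, 0.6250, -2.3750, -2.3750, -2.3750
Numerator Σ_{t=1}^{7}(y_t−ȳ)(y_{t+1}−ȳ) = 9.8594
Denominator Σ(y_t−ȳ)² = 65.8750
r_1 = 9.8594 / 65.8750 = 0.150

0.150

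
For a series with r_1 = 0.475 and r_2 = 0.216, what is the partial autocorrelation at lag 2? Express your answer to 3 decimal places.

φ_{22} = (r_2 − r_1²) / (1 − r_1²)
r_1² = (0.475)² = 0.225625
Numerator = 0.216 − 0.2256 = -0.0096; denominator = 1 − 0.2256 = 0.7744
φ_{22} = -0.0096 / 0.7744 = -0.012

-0.012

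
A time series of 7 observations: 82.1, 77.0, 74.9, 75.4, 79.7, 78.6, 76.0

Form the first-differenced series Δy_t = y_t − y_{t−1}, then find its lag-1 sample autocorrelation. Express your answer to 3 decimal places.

First differences Δy: -5.1, -2.1, 0.5, 4.3, -1.1, -2.6
Mean of differences = -1.0167
Numerator Σ(Δy_t−Δȳ)(Δy_{t+1}−Δȳ) = 10.5331
Denominator Σ(Δy_t−Δȳ)² = 50.9283
r_1(Δy) = 10.5331 / 50.9283 = 0.207

0.207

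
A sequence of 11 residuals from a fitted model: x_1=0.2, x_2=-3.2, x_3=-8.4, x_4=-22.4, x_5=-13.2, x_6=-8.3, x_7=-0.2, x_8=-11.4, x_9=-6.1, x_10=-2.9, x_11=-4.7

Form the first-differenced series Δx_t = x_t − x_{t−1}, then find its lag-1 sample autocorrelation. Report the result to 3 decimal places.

-0.161

First differences Δx: -3.4, -5.2, -14.0, 9.2, 4.9, 8.1, -11.2, 5.3, 3.2, -1.8
Mean of differences = -0.4900
Numerator Σ(Δx_t−Δx̄)(Δx_{t+1}−Δx̄) = -92.5231
Denominator Σ(Δx_t−Δx̄)² = 573.4690
r_1(Δx) = -92.5231 / 573.4690 = -0.161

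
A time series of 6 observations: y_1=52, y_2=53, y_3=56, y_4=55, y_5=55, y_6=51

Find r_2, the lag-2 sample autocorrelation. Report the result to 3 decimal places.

-0.270

Mean ȳ = (52 + 53 + 56 + 55 + 55 + 51)/6 = 53.6667
Deviations from mean: -1.6667, -0.6667, 2.3333, 1.3333, 1.3333, -2.6667
Σ(y_t−ȳ)(y_{t+2}−ȳ) = (-3.8889) + (-0.8889) + (3.1111) + (-3.5556) = -5.2222
Denominator Σ(y_t−ȳ)² = 19.3333
r_2 = -5.2222 / 19.3333 = -0.270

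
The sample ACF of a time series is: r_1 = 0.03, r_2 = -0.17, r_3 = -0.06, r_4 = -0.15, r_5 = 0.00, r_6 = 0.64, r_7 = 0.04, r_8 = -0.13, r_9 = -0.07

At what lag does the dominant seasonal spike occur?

The largest autocorrelation is r_6 = 0.64; the remaining lags stay at or below 0.04.
The dominant spike at lag 6 indicates a seasonal period of 6.

6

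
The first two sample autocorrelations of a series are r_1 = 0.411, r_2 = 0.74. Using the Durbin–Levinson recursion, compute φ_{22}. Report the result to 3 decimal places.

0.687

φ_{22} = (r_2 − r_1²) / (1 − r_1²)
r_1² = (0.411)² = 0.168921
Numerator = 0.74 − 0.1689 = 0.5711; denominator = 1 − 0.1689 = 0.8311
φ_{22} = 0.5711 / 0.8311 = 0.687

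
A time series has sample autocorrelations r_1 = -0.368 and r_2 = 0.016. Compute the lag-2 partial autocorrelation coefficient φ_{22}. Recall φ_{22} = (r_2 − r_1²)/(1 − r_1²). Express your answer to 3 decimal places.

-0.138

φ_{22} = (r_2 − r_1²) / (1 − r_1²)
r_1² = (-0.368)² = 0.135424
Numerator = 0.016 − 0.1354 = -0.1194; denominator = 1 − 0.1354 = 0.8646
φ_{22} = -0.1194 / 0.8646 = -0.138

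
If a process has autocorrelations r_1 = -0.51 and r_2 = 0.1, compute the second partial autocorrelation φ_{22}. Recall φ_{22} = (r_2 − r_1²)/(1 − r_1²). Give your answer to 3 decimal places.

-0.216

φ_{22} = (r_2 − r_1²) / (1 − r_1²)
r_1² = (-0.51)² = 0.2601
Numerator = 0.1 − 0.2601 = -0.1601; denominator = 1 − 0.2601 = 0.7399
φ_{22} = -0.1601 / 0.7399 = -0.216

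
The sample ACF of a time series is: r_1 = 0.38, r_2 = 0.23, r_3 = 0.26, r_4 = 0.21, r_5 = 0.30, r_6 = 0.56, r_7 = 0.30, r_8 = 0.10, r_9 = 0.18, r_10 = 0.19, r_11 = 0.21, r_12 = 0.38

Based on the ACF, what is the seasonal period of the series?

The largest autocorrelation is r_6 = 0.56; the remaining lags stay at or below 0.38. The elevated value at lag 1 (0.38), dropping to 0.23 at lag 2, reflects decaying short-term dependence rather than seasonality.
The dominant spike at lag 6 indicates a seasonal period of 6.

6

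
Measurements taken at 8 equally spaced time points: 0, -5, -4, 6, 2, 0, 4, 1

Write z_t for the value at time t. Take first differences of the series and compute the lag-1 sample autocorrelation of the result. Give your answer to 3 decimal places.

-0.283

First differences Δz: -5, 1, 10, -4, -2, 4, -3
Mean of differences = 0.1429
Numerator Σ(Δz_t−Δz̄)(Δz_{t+1}−Δz̄) = -48.3061
Denominator Σ(Δz_t−Δz̄)² = 170.8571
r_1(Δz) = -48.3061 / 170.8571 = -0.283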